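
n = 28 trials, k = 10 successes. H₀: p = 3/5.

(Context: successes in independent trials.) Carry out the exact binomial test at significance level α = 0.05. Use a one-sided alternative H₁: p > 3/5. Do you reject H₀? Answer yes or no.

reject H₀: no

Exact binomial: n=28, k=10, p₀=3/5=0.6000
P(X≥10) from Σ C(n,i)·p₀^i·(1−p₀)^(n−i)
p-value (one-sided, H₁ greater) = 0.99733
At α=0.05: p ≥ α → fail to reject H₀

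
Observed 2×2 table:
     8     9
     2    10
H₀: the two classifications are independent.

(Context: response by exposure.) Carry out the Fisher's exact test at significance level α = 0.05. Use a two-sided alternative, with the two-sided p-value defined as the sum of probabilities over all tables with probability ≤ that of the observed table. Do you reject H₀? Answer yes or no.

reject H₀: no

Margins: r₁=17, r₂=12, c₁=10, c₂=19, n=29
p_obs = C(17,8)·C(12,2)/C(29,10); sum pmf over tables with pmf ≤ p_obs
p-value (two-sided) = 0.12608
At α=0.05: p ≥ α → fail to reject H₀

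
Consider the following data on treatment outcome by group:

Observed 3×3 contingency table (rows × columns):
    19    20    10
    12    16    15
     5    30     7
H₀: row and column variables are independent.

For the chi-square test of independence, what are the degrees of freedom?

degrees of freedom = 4

df = (r−1)(c−1) = (3−1)·(3−1) = 4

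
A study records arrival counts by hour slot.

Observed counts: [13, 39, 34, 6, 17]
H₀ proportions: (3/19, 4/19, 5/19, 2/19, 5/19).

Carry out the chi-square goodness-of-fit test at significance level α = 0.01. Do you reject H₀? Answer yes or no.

n = 109; E_i = n·p_i = [17.21, 22.95, 28.68, 11.47, 28.68]
χ² = (13−17.21)²/17.21 + (39−22.95)²/22.95 + (34−28.68)²/28.68 + (6−11.47)²/11.47 + (17−28.68)²/28.68 = 20.6154
df = 4
p-value (upper-tail) = 0.00038
At α=0.01: p < α → reject H₀

reject H₀: yes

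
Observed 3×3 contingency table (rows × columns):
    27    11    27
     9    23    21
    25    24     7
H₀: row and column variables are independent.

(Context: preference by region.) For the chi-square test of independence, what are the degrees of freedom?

degrees of freedom = 4

df = (r−1)(c−1) = (3−1)·(3−1) = 4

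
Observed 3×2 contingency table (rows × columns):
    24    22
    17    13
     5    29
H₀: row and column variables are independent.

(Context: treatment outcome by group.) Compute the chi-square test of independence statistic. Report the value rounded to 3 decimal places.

test statistic = 15.018

Row totals [46, 30, 34], col totals [46, 64], n=110
χ² = (24−19.24)²/19.24 + (22−26.76)²/26.76 + (17−12.55)²/12.55 + (13−17.45)²/17.45 + (5−14.22)²/14.22 + (29−19.78)²/19.78 = 15.0182
df = 2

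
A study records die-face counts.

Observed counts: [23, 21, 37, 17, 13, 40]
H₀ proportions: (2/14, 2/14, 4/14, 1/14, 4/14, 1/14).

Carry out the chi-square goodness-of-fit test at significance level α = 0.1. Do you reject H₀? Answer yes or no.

n = 151; E_i = n·p_i = [21.57, 21.57, 43.14, 10.79, 43.14, 10.79]
χ² = (23−21.57)²/21.57 + (21−21.57)²/21.57 + (37−43.14)²/43.14 + (17−10.79)²/10.79 + (13−43.14)²/43.14 + (40−10.79)²/10.79 = 104.7550
df = 5
p-value (upper-tail) = 0.00000
At α=0.1: p < α → reject H₀

reject H₀: yes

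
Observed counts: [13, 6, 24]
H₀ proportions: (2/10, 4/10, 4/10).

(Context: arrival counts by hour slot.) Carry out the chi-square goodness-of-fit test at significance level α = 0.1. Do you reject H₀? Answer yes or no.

n = 43; E_i = n·p_i = [8.60, 17.20, 17.20]
χ² = (13−8.60)²/8.60 + (6−17.20)²/17.20 + (24−17.20)²/17.20 = 12.2326
df = 2
p-value (upper-tail) = 0.00221
At α=0.1: p < α → reject H₀

reject H₀: yes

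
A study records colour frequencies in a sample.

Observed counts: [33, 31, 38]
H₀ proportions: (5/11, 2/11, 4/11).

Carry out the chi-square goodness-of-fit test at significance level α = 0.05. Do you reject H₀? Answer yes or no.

reject H₀: yes

n = 102; E_i = n·p_i = [46.36, 18.55, 37.09]
χ² = (33−46.36)²/46.36 + (31−18.55)²/18.55 + (38−37.09)²/37.09 = 12.2382
df = 2
p-value (upper-tail) = 0.00220
At α=0.05: p < α → reject H₀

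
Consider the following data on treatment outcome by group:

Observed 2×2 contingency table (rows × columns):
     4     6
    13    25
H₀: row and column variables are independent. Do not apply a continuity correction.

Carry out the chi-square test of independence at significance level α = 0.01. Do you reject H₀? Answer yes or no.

Row totals [10, 38], col totals [17, 31], n=48
χ² = (4−3.54)²/3.54 + (6−6.46)²/6.46 + (13−13.46)²/13.46 + (25−24.54)²/24.54 = 0.1160
df = 1
p-value (upper-tail) = 0.73340
At α=0.01: p ≥ α → fail to reject H₀

reject H₀: no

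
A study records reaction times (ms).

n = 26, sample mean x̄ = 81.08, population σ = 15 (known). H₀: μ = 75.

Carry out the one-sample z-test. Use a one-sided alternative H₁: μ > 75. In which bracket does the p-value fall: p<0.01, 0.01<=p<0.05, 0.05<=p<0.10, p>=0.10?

SE = σ/√n = 15/√26 = 2.9417
z = (x̄−μ₀)/SE = (81.08−75)/2.9417 = 2.0668
p-value (one-sided, H₁ greater) = 0.01938
→ bracket: 0.01<=p<0.05

p-value bracket: 0.01<=p<0.05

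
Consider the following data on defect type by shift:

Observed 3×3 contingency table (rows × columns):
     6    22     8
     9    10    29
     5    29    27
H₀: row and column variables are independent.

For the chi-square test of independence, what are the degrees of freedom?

degrees of freedom = 4

df = (r−1)(c−1) = (3−1)·(3−1) = 4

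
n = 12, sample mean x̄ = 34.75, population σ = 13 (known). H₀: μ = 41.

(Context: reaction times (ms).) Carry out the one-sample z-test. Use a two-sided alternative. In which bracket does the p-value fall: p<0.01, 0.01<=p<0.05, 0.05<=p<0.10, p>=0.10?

SE = σ/√n = 13/√12 = 3.7528
z = (x̄−μ₀)/SE = (34.75−41)/3.7528 = -1.6654
p-value (two-sided) = 0.09583
→ bracket: 0.05<=p<0.10

p-value bracket: 0.05<=p<0.10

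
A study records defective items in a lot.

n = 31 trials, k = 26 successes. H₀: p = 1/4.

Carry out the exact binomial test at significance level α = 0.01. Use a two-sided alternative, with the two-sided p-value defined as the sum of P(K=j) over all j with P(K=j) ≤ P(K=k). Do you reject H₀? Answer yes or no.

reject H₀: yes

Exact binomial: n=31, k=26, p₀=1/4=0.2500
P(X=j) = C(n,j)·p₀^j·(1−p₀)^(n−j); p = Σ P(X=j) over j with P(X=j) ≤ P(X=26)
p-value (two-sided) = 0.00000
At α=0.01: p < α → reject H₀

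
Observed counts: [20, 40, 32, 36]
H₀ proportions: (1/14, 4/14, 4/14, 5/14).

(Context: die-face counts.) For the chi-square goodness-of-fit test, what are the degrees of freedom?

df = k − 1 = 4 − 1 = 3

degrees of freedom = 3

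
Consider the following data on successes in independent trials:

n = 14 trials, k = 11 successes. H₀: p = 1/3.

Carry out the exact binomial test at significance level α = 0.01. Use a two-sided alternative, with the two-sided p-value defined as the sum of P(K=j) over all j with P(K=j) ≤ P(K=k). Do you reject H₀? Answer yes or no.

reject H₀: yes

Exact binomial: n=14, k=11, p₀=1/3=0.3333
P(X=j) = C(n,j)·p₀^j·(1−p₀)^(n−j); p = Σ P(X=j) over j with P(X=j) ≤ P(X=11)
p-value (two-sided) = 0.00069
At α=0.01: p < α → reject H₀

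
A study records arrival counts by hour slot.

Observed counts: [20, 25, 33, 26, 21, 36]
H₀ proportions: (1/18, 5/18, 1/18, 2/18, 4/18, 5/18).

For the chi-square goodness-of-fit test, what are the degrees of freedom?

df = k − 1 = 6 − 1 = 5

degrees of freedom = 5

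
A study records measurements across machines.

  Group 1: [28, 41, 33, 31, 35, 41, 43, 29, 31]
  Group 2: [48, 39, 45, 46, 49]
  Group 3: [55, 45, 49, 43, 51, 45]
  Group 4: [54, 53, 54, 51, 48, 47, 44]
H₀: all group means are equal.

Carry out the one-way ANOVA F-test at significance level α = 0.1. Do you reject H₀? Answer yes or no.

Group means [34.67, 45.40, 48.00, 50.14], grand mean 43.630
SSB = Σnᵢ(x̄ᵢ−x̄)² = 1150.239; SSW = ΣΣ(x−x̄ᵢ)² = 510.057
MSB = 1150.239/3 = 383.4131; MSW = 510.057/23 = 22.1764
F = MSB/MSW = 17.2892
df = (3, 23)
p-value (upper-tail) = 0.00000
At α=0.1: p < α → reject H₀

reject H₀: yes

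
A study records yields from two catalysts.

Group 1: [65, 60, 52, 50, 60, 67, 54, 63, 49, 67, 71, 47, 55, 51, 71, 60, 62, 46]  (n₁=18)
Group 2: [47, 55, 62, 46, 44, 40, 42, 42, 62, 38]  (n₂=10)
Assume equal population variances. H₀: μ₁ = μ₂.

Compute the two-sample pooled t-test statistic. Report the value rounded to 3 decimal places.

test statistic = 3.194

x̄₁=58.333, s₁=8.117, n₁=18
x̄₂=47.800, s₂=8.804, n₂=10
s_p² = [17·8.117² + 9·8.804²]/26 = 69.9077
SE = √(s_p²·(1/18+1/10)) = 3.2977
t = (58.333−47.800)/3.2977 = 3.1942
df = 26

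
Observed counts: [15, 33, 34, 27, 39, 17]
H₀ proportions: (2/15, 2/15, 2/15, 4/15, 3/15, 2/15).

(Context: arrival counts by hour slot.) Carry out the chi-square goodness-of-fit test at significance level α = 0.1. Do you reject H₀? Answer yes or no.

n = 165; E_i = n·p_i = [22.00, 22.00, 22.00, 44.00, 33.00, 22.00]
χ² = (15−22.00)²/22.00 + (33−22.00)²/22.00 + (34−22.00)²/22.00 + (27−44.00)²/44.00 + (39−33.00)²/33.00 + (17−22.00)²/22.00 = 23.0682
df = 5
p-value (upper-tail) = 0.00033
At α=0.1: p < α → reject H₀

reject H₀: yes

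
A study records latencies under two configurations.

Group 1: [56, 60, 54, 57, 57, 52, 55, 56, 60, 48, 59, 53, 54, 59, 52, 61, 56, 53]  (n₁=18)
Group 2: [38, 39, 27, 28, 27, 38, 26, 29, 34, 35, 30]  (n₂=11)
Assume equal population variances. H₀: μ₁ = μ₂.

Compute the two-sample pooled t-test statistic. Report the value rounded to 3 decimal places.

x̄₁=55.667, s₁=3.413, n₁=18
x̄₂=31.909, s₂=4.989, n₂=11
s_p² = [17·3.413² + 10·4.989²]/27 = 16.5522
SE = √(s_p²·(1/18+1/11)) = 1.5570
t = (55.667−31.909)/1.5570 = 15.2584
df = 27

test statistic = 15.258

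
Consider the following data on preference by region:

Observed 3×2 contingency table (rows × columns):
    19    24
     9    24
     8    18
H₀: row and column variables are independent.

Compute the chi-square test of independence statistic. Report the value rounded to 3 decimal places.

test statistic = 2.652

Row totals [43, 33, 26], col totals [36, 66], n=102
χ² = (19−15.18)²/15.18 + (24−27.82)²/27.82 + (9−11.65)²/11.65 + (24−21.35)²/21.35 + (8−9.18)²/9.18 + (18−16.82)²/16.82 = 2.6516
df = 2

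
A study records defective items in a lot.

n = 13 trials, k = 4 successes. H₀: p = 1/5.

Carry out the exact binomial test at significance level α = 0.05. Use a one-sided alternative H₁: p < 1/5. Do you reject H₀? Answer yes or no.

Exact binomial: n=13, k=4, p₀=1/5=0.2000
P(X≤4) from Σ C(n,i)·p₀^i·(1−p₀)^(n−i)
p-value (one-sided, H₁ less) = 0.90087
At α=0.05: p ≥ α → fail to reject H₀

reject H₀: no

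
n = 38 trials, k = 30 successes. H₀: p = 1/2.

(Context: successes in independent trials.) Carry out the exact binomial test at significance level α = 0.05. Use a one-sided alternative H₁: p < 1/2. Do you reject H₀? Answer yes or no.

Exact binomial: n=38, k=30, p₀=1/2=0.5000
P(X≤30) from Σ C(n,i)·p₀^i·(1−p₀)^(n−i)
p-value (one-sided, H₁ less) = 0.99994
At α=0.05: p ≥ α → fail to reject H₀

reject H₀: no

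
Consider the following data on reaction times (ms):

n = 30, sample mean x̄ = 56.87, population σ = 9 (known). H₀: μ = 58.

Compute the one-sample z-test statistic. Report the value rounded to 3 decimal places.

test statistic = -0.688

SE = σ/√n = 9/√30 = 1.6432
z = (x̄−μ₀)/SE = (56.87−58)/1.6432 = -0.6877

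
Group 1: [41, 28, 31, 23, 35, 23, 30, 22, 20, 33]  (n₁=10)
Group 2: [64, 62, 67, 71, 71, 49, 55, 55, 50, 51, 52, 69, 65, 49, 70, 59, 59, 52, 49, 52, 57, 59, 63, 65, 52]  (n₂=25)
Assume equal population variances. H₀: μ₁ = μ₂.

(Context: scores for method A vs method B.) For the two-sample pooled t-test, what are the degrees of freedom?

degrees of freedom = 33

df = n₁ + n₂ − 2 = 10 + 25 − 2 = 33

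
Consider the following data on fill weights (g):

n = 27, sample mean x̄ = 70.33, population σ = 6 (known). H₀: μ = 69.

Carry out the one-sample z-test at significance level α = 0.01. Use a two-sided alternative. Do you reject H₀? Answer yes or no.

reject H₀: no

SE = σ/√n = 6/√27 = 1.1547
z = (x̄−μ₀)/SE = (70.33−69)/1.1547 = 1.1518
p-value (two-sided) = 0.24940
At α=0.01: p ≥ α → fail to reject H₀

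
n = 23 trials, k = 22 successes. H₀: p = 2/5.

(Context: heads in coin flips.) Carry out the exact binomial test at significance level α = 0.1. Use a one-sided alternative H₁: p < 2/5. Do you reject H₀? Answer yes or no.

Exact binomial: n=23, k=22, p₀=2/5=0.4000
P(X≤22) from Σ C(n,i)·p₀^i·(1−p₀)^(n−i)
p-value (one-sided, H₁ less) = 1.00000
At α=0.1: p ≥ α → fail to reject H₀

reject H₀: no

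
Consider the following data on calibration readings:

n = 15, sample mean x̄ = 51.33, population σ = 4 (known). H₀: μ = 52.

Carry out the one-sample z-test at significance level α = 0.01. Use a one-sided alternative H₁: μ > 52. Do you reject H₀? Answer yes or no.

reject H₀: no

SE = σ/√n = 4/√15 = 1.0328
z = (x̄−μ₀)/SE = (51.33−52)/1.0328 = -0.6487
p-value (one-sided, H₁ greater) = 0.74174
At α=0.01: p ≥ α → fail to reject H₀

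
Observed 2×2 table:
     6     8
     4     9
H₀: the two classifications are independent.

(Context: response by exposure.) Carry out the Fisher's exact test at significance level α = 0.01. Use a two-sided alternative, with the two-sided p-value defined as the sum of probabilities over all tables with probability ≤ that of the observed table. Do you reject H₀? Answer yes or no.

reject H₀: no

Margins: r₁=14, r₂=13, c₁=10, c₂=17, n=27
p_obs = C(14,6)·C(13,4)/C(27,10); sum pmf over tables with pmf ≤ p_obs
p-value (two-sided) = 0.69458
At α=0.01: p ≥ α → fail to reject H₀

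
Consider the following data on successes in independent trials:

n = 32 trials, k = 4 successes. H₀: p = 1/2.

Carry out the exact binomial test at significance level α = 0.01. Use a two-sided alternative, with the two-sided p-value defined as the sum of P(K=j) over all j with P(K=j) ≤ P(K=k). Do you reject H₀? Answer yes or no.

Exact binomial: n=32, k=4, p₀=1/2=0.5000
P(X=j) = C(n,j)·p₀^j·(1−p₀)^(n−j); p = Σ P(X=j) over j with P(X=j) ≤ P(X=4)
p-value (two-sided) = 0.00002
At α=0.01: p < α → reject H₀

reject H₀: yes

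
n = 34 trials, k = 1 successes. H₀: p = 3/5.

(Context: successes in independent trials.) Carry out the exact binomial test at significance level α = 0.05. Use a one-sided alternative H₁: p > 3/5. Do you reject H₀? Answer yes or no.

reject H₀: no

Exact binomial: n=34, k=1, p₀=3/5=0.6000
P(X≥1) from Σ C(n,i)·p₀^i·(1−p₀)^(n−i)
p-value (one-sided, H₁ greater) = 1.00000
At α=0.05: p ≥ α → fail to reject H₀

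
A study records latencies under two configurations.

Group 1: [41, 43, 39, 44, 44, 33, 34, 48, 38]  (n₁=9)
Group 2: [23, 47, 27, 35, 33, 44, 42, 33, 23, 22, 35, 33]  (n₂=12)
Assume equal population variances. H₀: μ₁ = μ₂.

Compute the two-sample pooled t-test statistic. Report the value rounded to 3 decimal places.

test statistic = 2.352

x̄₁=40.444, s₁=4.927, n₁=9
x̄₂=33.083, s₂=8.328, n₂=12
s_p² = [8·4.927² + 11·8.328²]/19 = 50.3757
SE = √(s_p²·(1/9+1/12)) = 3.1297
t = (40.444−33.083)/3.1297 = 2.3520
df = 19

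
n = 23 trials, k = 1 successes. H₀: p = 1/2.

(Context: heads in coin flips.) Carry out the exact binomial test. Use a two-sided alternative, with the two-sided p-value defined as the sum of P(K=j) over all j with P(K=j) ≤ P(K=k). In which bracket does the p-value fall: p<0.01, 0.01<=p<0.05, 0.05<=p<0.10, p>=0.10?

p-value bracket: p<0.01

Exact binomial: n=23, k=1, p₀=1/2=0.5000
P(X=j) = C(n,j)·p₀^j·(1−p₀)^(n−j); p = Σ P(X=j) over j with P(X=j) ≤ P(X=1)
p-value (two-sided) = 0.00001
→ bracket: p<0.01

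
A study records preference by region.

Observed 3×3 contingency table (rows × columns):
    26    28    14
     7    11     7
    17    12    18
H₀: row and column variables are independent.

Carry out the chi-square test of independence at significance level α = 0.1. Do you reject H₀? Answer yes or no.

Row totals [68, 25, 47], col totals [50, 51, 39], n=140
χ² = (26−24.29)²/24.29 + (28−24.77)²/24.77 + (14−18.94)²/18.94 + (7−8.93)²/8.93 + (11−9.11)²/9.11 + (7−6.96)²/6.96 + (17−16.79)²/16.79 + (12−17.12)²/17.12 + (18−13.09)²/13.09 = 6.0156
df = 4
p-value (upper-tail) = 0.19799
At α=0.1: p ≥ α → fail to reject H₀

reject H₀: no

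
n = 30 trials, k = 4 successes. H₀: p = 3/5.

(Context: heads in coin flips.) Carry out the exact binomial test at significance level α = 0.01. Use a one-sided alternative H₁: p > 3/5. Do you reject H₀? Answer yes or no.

reject H₀: no

Exact binomial: n=30, k=4, p₀=3/5=0.6000
P(X≥4) from Σ C(n,i)·p₀^i·(1−p₀)^(n−i)
p-value (one-sided, H₁ greater) = 1.00000
At α=0.01: p ≥ α → fail to reject H₀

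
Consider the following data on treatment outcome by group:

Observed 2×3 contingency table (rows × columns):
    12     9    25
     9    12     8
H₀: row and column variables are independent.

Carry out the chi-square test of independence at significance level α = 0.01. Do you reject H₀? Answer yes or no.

Row totals [46, 29], col totals [21, 21, 33], n=75
χ² = (12−12.88)²/12.88 + (9−12.88)²/12.88 + (25−20.24)²/20.24 + (9−8.12)²/8.12 + (12−8.12)²/8.12 + (8−12.76)²/12.76 = 6.0734
df = 2
p-value (upper-tail) = 0.04799
At α=0.01: p ≥ α → fail to reject H₀

reject H₀: no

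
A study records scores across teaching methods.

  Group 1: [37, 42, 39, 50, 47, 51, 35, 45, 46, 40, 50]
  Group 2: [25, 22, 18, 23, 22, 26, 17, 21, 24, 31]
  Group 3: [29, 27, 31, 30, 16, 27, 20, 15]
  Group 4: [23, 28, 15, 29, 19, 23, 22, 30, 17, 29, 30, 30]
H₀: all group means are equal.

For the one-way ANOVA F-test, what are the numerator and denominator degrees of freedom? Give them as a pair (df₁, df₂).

degrees of freedom = [3, 37]

k = 4 groups, N = 41 total
df = (k−1, N−k) = (4−1, 41−4) = (3, 37)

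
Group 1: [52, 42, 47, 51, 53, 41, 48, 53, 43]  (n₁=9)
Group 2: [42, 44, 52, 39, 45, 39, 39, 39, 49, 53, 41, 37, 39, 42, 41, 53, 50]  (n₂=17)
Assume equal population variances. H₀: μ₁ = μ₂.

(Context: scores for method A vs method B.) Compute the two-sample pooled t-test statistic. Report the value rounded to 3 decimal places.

test statistic = 1.839

x̄₁=47.778, s₁=4.816, n₁=9
x̄₂=43.765, s₂=5.517, n₂=17
s_p² = [8·4.816² + 16·5.517²]/24 = 28.0256
SE = √(s_p²·(1/9+1/17)) = 2.1823
t = (47.778−43.765)/2.1823 = 1.8389
df = 24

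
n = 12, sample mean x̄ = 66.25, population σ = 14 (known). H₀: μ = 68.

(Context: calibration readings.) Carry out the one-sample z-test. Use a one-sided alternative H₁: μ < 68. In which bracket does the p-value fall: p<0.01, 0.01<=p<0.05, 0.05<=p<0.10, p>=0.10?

SE = σ/√n = 14/√12 = 4.0415
z = (x̄−μ₀)/SE = (66.25−68)/4.0415 = -0.4330
p-value (one-sided, H₁ less) = 0.33250
→ bracket: p>=0.10

p-value bracket: p>=0.10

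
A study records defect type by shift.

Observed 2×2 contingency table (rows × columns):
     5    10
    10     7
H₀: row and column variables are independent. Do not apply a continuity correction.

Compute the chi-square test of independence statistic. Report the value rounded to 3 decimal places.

Row totals [15, 17], col totals [15, 17], n=32
χ² = (5−7.03)²/7.03 + (10−7.97)²/7.97 + (10−7.97)²/7.97 + (7−9.03)²/9.03 = 2.0792
df = 1

test statistic = 2.079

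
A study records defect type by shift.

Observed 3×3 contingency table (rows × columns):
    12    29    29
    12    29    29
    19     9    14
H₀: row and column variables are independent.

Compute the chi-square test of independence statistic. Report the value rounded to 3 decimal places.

test statistic = 14.839

Row totals [70, 70, 42], col totals [43, 67, 72], n=182
χ² = (12−16.54)²/16.54 + (29−25.77)²/25.77 + (29−27.69)²/27.69 + (12−16.54)²/16.54 + (29−25.77)²/25.77 + (29−27.69)²/27.69 + (19−9.92)²/9.92 + (9−15.46)²/15.46 + (14−16.62)²/16.62 = 14.8394
df = 4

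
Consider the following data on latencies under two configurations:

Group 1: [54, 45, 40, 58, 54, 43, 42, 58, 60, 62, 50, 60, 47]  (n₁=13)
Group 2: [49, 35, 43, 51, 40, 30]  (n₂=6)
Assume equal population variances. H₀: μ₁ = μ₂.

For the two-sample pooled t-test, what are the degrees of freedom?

degrees of freedom = 17

df = n₁ + n₂ − 2 = 13 + 6 − 2 = 17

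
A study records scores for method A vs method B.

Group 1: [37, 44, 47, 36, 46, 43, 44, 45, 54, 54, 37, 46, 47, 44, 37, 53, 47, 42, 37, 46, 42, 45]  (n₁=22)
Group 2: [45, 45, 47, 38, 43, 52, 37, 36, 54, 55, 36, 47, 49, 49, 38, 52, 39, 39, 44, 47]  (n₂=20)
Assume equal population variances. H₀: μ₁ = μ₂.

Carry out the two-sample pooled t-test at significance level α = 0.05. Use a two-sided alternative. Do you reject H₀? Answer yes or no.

reject H₀: no

x̄₁=44.227, s₁=5.300, n₁=22
x̄₂=44.600, s₂=6.159, n₂=20
s_p² = [21·5.300² + 19·6.159²]/40 = 32.7666
SE = √(s_p²·(1/22+1/20)) = 1.7685
t = (44.227−44.600)/1.7685 = -0.2108
df = 40
p-value (two-sided) = 0.83415
At α=0.05: p ≥ α → fail to reject H₀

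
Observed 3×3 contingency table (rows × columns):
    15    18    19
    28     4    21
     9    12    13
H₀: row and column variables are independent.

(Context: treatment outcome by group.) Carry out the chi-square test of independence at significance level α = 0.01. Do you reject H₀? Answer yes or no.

reject H₀: yes

Row totals [52, 53, 34], col totals [52, 34, 53], n=139
χ² = (15−19.45)²/19.45 + (18−12.72)²/12.72 + (19−19.83)²/19.83 + (28−19.83)²/19.83 + (4−12.96)²/12.96 + (21−20.21)²/20.21 + (9−12.72)²/12.72 + (12−8.32)²/8.32 + (13−12.96)²/12.96 = 15.5633
df = 4
p-value (upper-tail) = 0.00366
At α=0.01: p < α → reject H₀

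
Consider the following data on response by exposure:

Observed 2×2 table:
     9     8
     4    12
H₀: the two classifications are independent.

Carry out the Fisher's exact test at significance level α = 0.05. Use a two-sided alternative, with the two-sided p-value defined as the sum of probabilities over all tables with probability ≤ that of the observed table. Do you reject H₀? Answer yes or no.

Margins: r₁=17, r₂=16, c₁=13, c₂=20, n=33
p_obs = C(17,9)·C(16,4)/C(33,13); sum pmf over tables with pmf ≤ p_obs
p-value (two-sided) = 0.15706
At α=0.05: p ≥ α → fail to reject H₀

reject H₀: no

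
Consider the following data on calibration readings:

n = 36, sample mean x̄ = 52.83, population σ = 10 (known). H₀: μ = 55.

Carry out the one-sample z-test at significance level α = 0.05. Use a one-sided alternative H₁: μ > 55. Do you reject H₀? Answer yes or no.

SE = σ/√n = 10/√36 = 1.6667
z = (x̄−μ₀)/SE = (52.83−55)/1.6667 = -1.3020
p-value (one-sided, H₁ greater) = 0.90354
At α=0.05: p ≥ α → fail to reject H₀

reject H₀: no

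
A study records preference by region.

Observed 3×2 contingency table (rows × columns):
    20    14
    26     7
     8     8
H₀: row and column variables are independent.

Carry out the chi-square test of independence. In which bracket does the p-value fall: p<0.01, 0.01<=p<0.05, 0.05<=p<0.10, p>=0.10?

Row totals [34, 33, 16], col totals [54, 29], n=83
χ² = (20−22.12)²/22.12 + (14−11.88)²/11.88 + (26−21.47)²/21.47 + (7−11.53)²/11.53 + (8−10.41)²/10.41 + (8−5.59)²/5.59 = 4.9139
df = 2
p-value (upper-tail) = 0.08570
→ bracket: 0.05<=p<0.10

p-value bracket: 0.05<=p<0.10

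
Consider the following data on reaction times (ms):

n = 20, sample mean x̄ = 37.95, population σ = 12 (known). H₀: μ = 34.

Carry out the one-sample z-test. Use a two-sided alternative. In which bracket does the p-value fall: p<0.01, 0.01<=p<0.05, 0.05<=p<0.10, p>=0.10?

SE = σ/√n = 12/√20 = 2.6833
z = (x̄−μ₀)/SE = (37.95−34)/2.6833 = 1.4721
p-value (two-sided) = 0.14100
→ bracket: p>=0.10

p-value bracket: p>=0.10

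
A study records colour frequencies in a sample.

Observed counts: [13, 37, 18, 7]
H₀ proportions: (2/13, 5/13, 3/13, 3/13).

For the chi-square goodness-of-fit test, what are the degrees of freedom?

df = k − 1 = 4 − 1 = 3

degrees of freedom = 3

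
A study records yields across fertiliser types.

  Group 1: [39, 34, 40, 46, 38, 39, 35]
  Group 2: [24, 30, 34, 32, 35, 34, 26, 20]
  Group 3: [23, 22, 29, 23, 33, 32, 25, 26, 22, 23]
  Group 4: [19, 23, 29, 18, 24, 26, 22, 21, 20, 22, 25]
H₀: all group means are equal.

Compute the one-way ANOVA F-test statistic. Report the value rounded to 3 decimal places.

test statistic = 22.553

Group means [38.71, 29.38, 25.80, 22.64], grand mean 28.139
SSB = Σnᵢ(x̄ᵢ−x̄)² = 1182.857; SSW = ΣΣ(x−x̄ᵢ)² = 559.449
MSB = 1182.857/3 = 394.2855; MSW = 559.449/32 = 17.4828
F = MSB/MSW = 22.5528
df = (3, 32)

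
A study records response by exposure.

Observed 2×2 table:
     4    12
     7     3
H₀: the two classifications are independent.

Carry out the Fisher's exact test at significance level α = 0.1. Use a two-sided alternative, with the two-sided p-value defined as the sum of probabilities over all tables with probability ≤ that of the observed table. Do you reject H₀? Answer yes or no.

reject H₀: yes

Margins: r₁=16, r₂=10, c₁=11, c₂=15, n=26
p_obs = C(16,4)·C(10,7)/C(26,11); sum pmf over tables with pmf ≤ p_obs
p-value (two-sided) = 0.04262
At α=0.1: p < α → reject H₀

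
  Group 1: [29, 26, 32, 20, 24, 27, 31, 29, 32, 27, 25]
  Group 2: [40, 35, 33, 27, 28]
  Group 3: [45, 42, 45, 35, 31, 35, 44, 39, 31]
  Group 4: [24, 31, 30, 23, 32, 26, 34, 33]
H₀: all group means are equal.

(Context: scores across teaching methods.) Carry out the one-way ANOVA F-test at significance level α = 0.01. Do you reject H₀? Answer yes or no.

reject H₀: yes

Group means [27.45, 32.60, 38.56, 29.12], grand mean 31.667
SSB = Σnᵢ(x̄ᵢ−x̄)² = 678.309; SSW = ΣΣ(x−x̄ᵢ)² = 637.024
MSB = 678.309/3 = 226.1029; MSW = 637.024/29 = 21.9664
F = MSB/MSW = 10.2931
df = (3, 29)
p-value (upper-tail) = 0.00009
At α=0.01: p < α → reject H₀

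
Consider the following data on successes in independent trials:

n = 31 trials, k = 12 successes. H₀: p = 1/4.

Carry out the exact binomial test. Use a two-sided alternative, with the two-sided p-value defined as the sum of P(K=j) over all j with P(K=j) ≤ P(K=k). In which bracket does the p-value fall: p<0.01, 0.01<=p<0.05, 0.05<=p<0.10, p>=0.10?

Exact binomial: n=31, k=12, p₀=1/4=0.2500
P(X=j) = C(n,j)·p₀^j·(1−p₀)^(n−j); p = Σ P(X=j) over j with P(X=j) ≤ P(X=12)
p-value (two-sided) = 0.09516
→ bracket: 0.05<=p<0.10

p-value bracket: 0.05<=p<0.10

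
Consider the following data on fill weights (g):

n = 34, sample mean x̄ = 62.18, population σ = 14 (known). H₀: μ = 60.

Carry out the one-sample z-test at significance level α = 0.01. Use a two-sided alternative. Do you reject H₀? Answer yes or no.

reject H₀: no

SE = σ/√n = 14/√34 = 2.4010
z = (x̄−μ₀)/SE = (62.18−60)/2.4010 = 0.9080
p-value (two-sided) = 0.36390
At α=0.01: p ≥ α → fail to reject H₀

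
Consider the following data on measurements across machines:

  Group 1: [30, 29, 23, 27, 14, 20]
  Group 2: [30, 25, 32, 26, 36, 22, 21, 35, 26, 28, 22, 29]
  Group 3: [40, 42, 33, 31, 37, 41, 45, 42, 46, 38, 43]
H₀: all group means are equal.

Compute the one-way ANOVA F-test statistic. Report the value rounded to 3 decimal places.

test statistic = 24.695

Group means [23.83, 27.67, 39.82], grand mean 31.483
SSB = Σnᵢ(x̄ᵢ−x̄)² = 1290.105; SSW = ΣΣ(x−x̄ᵢ)² = 679.136
MSB = 1290.105/2 = 645.0525; MSW = 679.136/26 = 26.1206
F = MSB/MSW = 24.6951
df = (2, 26)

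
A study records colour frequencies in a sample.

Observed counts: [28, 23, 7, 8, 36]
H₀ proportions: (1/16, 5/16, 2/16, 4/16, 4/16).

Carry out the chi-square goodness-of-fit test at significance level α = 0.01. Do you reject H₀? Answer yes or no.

reject H₀: yes

n = 102; E_i = n·p_i = [6.38, 31.88, 12.75, 25.50, 25.50]
χ² = (28−6.38)²/6.38 + (23−31.88)²/31.88 + (7−12.75)²/12.75 + (8−25.50)²/25.50 + (36−25.50)²/25.50 = 94.7529
df = 4
p-value (upper-tail) = 0.00000
At α=0.01: p < α → reject H₀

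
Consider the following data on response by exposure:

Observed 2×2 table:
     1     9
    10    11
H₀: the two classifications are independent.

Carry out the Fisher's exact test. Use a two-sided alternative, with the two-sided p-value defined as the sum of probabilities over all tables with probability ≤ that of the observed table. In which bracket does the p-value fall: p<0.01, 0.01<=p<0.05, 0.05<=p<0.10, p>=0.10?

p-value bracket: 0.05<=p<0.10

Margins: r₁=10, r₂=21, c₁=11, c₂=20, n=31
p_obs = C(10,1)·C(21,10)/C(31,11); sum pmf over tables with pmf ≤ p_obs
p-value (two-sided) = 0.05504
→ bracket: 0.05<=p<0.10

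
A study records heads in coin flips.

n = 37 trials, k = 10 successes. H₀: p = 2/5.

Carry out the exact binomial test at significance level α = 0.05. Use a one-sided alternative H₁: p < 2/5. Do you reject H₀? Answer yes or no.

Exact binomial: n=37, k=10, p₀=2/5=0.4000
P(X≤10) from Σ C(n,i)·p₀^i·(1−p₀)^(n−i)
p-value (one-sided, H₁ less) = 0.07218
At α=0.05: p ≥ α → fail to reject H₀

reject H₀: no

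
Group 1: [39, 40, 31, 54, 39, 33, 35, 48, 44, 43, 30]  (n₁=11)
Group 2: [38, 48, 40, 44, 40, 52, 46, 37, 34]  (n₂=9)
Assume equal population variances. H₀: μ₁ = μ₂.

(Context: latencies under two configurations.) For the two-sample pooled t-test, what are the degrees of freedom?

degrees of freedom = 18

df = n₁ + n₂ − 2 = 11 + 9 − 2 = 18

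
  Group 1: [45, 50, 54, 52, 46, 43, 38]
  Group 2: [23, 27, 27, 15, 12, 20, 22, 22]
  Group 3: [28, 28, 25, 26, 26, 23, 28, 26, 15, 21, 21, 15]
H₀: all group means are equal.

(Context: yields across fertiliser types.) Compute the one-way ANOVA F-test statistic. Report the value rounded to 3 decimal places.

Group means [46.86, 21.00, 23.50], grand mean 28.815
SSB = Σnᵢ(x̄ᵢ−x̄)² = 3106.217; SSW = ΣΣ(x−x̄ᵢ)² = 619.857
MSB = 3106.217/2 = 1553.1085; MSW = 619.857/24 = 25.8274
F = MSB/MSW = 60.1342
df = (2, 24)

test statistic = 60.134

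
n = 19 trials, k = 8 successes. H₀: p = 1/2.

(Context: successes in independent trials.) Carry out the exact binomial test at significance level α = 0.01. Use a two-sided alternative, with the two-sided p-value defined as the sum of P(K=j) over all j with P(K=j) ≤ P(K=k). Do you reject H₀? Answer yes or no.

reject H₀: no

Exact binomial: n=19, k=8, p₀=1/2=0.5000
P(X=j) = C(n,j)·p₀^j·(1−p₀)^(n−j); p = Σ P(X=j) over j with P(X=j) ≤ P(X=8)
p-value (two-sided) = 0.64761
At α=0.01: p ≥ α → fail to reject H₀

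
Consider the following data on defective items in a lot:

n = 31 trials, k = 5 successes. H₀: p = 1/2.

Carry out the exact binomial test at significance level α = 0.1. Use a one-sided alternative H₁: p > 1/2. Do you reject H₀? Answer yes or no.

Exact binomial: n=31, k=5, p₀=1/2=0.5000
P(X≥5) from Σ C(n,i)·p₀^i·(1−p₀)^(n−i)
p-value (one-sided, H₁ greater) = 0.99998
At α=0.1: p ≥ α → fail to reject H₀

reject H₀: no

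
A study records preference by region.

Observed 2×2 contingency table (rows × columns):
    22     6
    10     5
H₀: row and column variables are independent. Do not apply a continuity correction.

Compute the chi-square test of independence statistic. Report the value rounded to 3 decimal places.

Row totals [28, 15], col totals [32, 11], n=43
χ² = (22−20.84)²/20.84 + (6−7.16)²/7.16 + (10−11.16)²/11.16 + (5−3.84)²/3.84 = 0.7271
df = 1

test statistic = 0.727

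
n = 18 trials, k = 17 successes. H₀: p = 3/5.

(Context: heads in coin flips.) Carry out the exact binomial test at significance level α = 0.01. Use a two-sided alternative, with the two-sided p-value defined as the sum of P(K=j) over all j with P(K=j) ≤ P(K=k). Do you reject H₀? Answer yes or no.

Exact binomial: n=18, k=17, p₀=3/5=0.6000
P(X=j) = C(n,j)·p₀^j·(1−p₀)^(n−j); p = Σ P(X=j) over j with P(X=j) ≤ P(X=17)
p-value (two-sided) = 0.00260
At α=0.01: p < α → reject H₀

reject H₀: yes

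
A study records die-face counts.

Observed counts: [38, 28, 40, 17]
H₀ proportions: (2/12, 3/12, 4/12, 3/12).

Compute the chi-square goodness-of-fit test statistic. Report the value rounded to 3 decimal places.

test statistic = 21.358

n = 123; E_i = n·p_i = [20.50, 30.75, 41.00, 30.75]
χ² = (38−20.50)²/20.50 + (28−30.75)²/30.75 + (40−41.00)²/41.00 + (17−30.75)²/30.75 = 21.3577
df = 3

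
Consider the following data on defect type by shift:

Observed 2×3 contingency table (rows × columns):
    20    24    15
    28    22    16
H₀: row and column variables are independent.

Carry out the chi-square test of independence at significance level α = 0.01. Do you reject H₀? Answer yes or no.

reject H₀: no

Row totals [59, 66], col totals [48, 46, 31], n=125
χ² = (20−22.66)²/22.66 + (24−21.71)²/21.71 + (15−14.63)²/14.63 + (28−25.34)²/25.34 + (22−24.29)²/24.29 + (16−16.37)²/16.37 = 1.0639
df = 2
p-value (upper-tail) = 0.58746
At α=0.01: p ≥ α → fail to reject H₀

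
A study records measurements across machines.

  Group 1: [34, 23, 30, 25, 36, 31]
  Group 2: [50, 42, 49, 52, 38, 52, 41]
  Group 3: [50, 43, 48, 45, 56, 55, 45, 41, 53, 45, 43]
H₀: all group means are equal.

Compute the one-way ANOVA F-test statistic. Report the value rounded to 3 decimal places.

test statistic = 23.852

Group means [29.83, 46.29, 47.64], grand mean 42.792
SSB = Σnᵢ(x̄ᵢ−x̄)² = 1351.151; SSW = ΣΣ(x−x̄ᵢ)² = 594.807
MSB = 1351.151/2 = 675.5755; MSW = 594.807/21 = 28.3242
F = MSB/MSW = 23.8516
df = (2, 21)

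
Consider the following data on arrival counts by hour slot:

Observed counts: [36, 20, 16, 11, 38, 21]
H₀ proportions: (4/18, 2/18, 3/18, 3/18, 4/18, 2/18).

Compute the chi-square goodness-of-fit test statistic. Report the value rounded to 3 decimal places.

test statistic = 14.063

n = 142; E_i = n·p_i = [31.56, 15.78, 23.67, 23.67, 31.56, 15.78]
χ² = (36−31.56)²/31.56 + (20−15.78)²/15.78 + (16−23.67)²/23.67 + (11−23.67)²/23.67 + (38−31.56)²/31.56 + (21−15.78)²/15.78 = 14.0634
df = 5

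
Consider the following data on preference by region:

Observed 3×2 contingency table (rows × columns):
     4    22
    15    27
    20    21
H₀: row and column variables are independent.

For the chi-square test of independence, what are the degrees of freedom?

degrees of freedom = 2

df = (r−1)(c−1) = (3−1)·(2−1) = 2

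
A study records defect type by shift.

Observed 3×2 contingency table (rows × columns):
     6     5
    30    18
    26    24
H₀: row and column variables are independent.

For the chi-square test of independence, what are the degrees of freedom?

df = (r−1)(c−1) = (3−1)·(2−1) = 2

degrees of freedom = 2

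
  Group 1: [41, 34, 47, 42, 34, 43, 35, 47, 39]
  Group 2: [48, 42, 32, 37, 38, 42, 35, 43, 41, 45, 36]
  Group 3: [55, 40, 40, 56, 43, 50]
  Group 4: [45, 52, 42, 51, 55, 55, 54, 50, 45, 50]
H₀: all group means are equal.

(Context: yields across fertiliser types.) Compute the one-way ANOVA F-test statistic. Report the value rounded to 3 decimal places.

test statistic = 8.749

Group means [40.22, 39.91, 47.33, 49.90], grand mean 44.000
SSB = Σnᵢ(x̄ᵢ−x̄)² = 727.302; SSW = ΣΣ(x−x̄ᵢ)² = 886.698
MSB = 727.302/3 = 242.4340; MSW = 886.698/32 = 27.7093
F = MSB/MSW = 8.7492
df = (3, 32)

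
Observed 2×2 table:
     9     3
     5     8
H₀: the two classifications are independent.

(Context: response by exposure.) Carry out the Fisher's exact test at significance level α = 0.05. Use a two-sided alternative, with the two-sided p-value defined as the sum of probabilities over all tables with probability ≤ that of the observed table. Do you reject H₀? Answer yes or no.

reject H₀: no

Margins: r₁=12, r₂=13, c₁=14, c₂=11, n=25
p_obs = C(12,9)·C(13,5)/C(25,14); sum pmf over tables with pmf ≤ p_obs
p-value (two-sided) = 0.11070
At α=0.05: p ≥ α → fail to reject H₀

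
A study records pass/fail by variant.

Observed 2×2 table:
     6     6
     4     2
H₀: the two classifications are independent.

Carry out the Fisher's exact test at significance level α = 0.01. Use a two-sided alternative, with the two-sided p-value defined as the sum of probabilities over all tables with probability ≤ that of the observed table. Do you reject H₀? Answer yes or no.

Margins: r₁=12, r₂=6, c₁=10, c₂=8, n=18
p_obs = C(12,6)·C(6,4)/C(18,10); sum pmf over tables with pmf ≤ p_obs
p-value (two-sided) = 0.63801
At α=0.01: p ≥ α → fail to reject H₀

reject H₀: no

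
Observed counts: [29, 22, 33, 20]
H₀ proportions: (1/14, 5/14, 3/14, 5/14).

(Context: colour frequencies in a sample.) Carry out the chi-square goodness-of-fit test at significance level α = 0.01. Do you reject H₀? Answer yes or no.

n = 104; E_i = n·p_i = [7.43, 37.14, 22.29, 37.14]
χ² = (29−7.43)²/7.43 + (22−37.14)²/37.14 + (33−22.29)²/22.29 + (20−37.14)²/37.14 = 81.8769
df = 3
p-value (upper-tail) = 0.00000
At α=0.01: p < α → reject H₀

reject H₀: yes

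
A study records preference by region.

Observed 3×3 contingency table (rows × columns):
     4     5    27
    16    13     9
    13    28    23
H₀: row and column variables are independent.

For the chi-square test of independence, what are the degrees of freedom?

df = (r−1)(c−1) = (3−1)·(3−1) = 4

degrees of freedom = 4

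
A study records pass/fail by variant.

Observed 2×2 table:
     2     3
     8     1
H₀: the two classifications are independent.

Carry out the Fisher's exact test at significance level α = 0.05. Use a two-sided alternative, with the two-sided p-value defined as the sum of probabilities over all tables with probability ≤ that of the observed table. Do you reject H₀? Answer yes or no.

reject H₀: no

Margins: r₁=5, r₂=9, c₁=10, c₂=4, n=14
p_obs = C(5,2)·C(9,8)/C(14,10); sum pmf over tables with pmf ≤ p_obs
p-value (two-sided) = 0.09491
At α=0.05: p ≥ α → fail to reject H₀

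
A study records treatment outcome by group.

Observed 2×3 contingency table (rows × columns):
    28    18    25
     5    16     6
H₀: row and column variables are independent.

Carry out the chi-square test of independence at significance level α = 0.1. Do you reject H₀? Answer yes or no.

Row totals [71, 27], col totals [33, 34, 31], n=98
χ² = (28−23.91)²/23.91 + (18−24.63)²/24.63 + (25−22.46)²/22.46 + (5−9.09)²/9.09 + (16−9.37)²/9.37 + (6−8.54)²/8.54 = 10.0674
df = 2
p-value (upper-tail) = 0.00651
At α=0.1: p < α → reject H₀

reject H₀: yes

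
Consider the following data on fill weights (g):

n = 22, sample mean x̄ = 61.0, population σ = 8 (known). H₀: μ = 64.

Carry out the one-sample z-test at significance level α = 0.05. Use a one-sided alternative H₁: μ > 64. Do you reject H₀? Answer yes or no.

SE = σ/√n = 8/√22 = 1.7056
z = (x̄−μ₀)/SE = (61.0−64)/1.7056 = -1.7589
p-value (one-sided, H₁ greater) = 0.96070
At α=0.05: p ≥ α → fail to reject H₀

reject H₀: no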